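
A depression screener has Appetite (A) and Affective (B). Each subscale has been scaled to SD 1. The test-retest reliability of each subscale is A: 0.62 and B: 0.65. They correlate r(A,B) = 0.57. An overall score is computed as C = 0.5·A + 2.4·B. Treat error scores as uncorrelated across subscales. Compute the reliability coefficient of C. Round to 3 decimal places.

0.714

Var(C) = 0.5² + 2.4² + 2·[1.2·0.57] = 6.01 + 1.368 = 7.378.
Under uncorrelated errors the observed covariances equal the true-score covariances, so only the own-variance terms attenuate.
True-score variance = [0.5²·0.62 + 2.4²·0.65] + 1.368 = 3.899 + 1.368 = 5.267.
Reliability = 5.267 / 7.378 = 0.714.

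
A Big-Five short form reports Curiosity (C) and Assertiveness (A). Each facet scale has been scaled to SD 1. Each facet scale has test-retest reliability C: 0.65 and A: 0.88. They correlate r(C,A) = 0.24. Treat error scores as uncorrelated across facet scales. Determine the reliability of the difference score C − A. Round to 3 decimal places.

Var(C−A) = 1 + 1 − 2·0.24 = 2 − 0.48 = 1.52.
Because errors are independent across components, Cov(Tᵢ,Tⱼ) = Cov(Xᵢ,Xⱼ); the off-diagonal part of the true-score variance is the same as above.
True-score variance = [0.65 + 0.88] − 0.48 = 1.53 − 0.48 = 1.05.
Reliability = 1.05 / 1.52 = 0.691.

0.691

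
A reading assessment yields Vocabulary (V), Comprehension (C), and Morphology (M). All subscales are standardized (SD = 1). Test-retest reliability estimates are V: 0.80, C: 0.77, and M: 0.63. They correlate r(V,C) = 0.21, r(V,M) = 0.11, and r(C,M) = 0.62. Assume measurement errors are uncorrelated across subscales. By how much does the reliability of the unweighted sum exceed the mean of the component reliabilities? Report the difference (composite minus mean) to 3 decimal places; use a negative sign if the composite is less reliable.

Var(sum) = 3 + 1.88 = 4.88; true-score variance = 2.2 + 1.88 = 4.08; composite reliability = 0.8361.
Mean component reliability = 0.7333.
Difference = 0.8361 − 0.7333 = 0.103.

0.103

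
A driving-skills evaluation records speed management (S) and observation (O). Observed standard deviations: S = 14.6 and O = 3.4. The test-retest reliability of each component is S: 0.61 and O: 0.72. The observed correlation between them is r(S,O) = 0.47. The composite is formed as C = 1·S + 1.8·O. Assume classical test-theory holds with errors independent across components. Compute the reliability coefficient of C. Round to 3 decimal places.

Var(C) = 14.6² + 1.8²·3.4² + 2·[1.8·14.6·3.4·0.47] = 250.614 + 83.9909 = 334.605.
Because errors are independent across components, Cov(Tᵢ,Tⱼ) = Cov(Xᵢ,Xⱼ); the off-diagonal part of the true-score variance is the same as above.
True-score variance = [14.6²·0.61 + 1.8²·3.4²·0.72] + 83.9909 = 156.995 + 83.9909 = 240.986.
Reliability = 240.986 / 334.605 = 0.720.

0.720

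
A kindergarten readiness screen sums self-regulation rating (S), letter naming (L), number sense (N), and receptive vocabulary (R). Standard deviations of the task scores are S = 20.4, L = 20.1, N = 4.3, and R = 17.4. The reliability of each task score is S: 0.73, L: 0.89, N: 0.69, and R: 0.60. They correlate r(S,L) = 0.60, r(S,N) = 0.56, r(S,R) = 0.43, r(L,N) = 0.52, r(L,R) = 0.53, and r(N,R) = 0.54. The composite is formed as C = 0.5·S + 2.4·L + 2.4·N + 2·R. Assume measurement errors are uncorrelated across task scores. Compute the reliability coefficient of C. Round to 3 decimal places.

Var(C) = 0.5²·20.4² + 2.4²·20.1² + 2.4²·4.3² + 2²·17.4² + 2·[1.2·20.4·20.1·0.60 + 1.2·20.4·4.3·0.56 + 20.4·17.4·0.43 + 5.76·20.1·4.3·0.52 + 4.8·20.1·17.4·0.53 + 4.8·4.3·17.4·0.54] = 3748.68 + 3698.71 = 7447.39.
Under uncorrelated errors the observed covariances equal the true-score covariances, so only the own-variance terms attenuate.
True-score variance = [0.5²·20.4²·0.73 + 2.4²·20.1²·0.89 + 2.4²·4.3²·0.69 + 2²·17.4²·0.60] + 3698.71 = 2947.18 + 3698.71 = 6645.89.
Reliability = 6645.89 / 7447.39 = 0.892.

0.892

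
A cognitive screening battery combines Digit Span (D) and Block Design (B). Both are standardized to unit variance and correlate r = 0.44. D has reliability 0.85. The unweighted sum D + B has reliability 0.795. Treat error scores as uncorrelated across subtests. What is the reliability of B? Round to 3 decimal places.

0.560

Var(D+B) = 2 + 2·0.44 = 2.880.
True-score variance = ρ_D + ρ_B + 2·0.44, so 0.795 = (0.85 + ρ_B + 0.88) / 2.880.
ρ_B = 0.795·2.880 − 0.85 − 0.88 = 0.560.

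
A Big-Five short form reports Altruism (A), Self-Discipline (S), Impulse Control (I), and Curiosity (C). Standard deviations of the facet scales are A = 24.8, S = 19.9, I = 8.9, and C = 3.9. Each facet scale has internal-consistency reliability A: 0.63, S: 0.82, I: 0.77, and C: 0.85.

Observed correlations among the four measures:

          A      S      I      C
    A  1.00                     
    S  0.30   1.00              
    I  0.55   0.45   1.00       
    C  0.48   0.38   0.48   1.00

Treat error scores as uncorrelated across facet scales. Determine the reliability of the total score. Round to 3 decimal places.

Var(A+S+I+C) = 24.8² + 19.9² + 8.9² + 3.9² + 2·[24.8·19.9·0.30 + 24.8·8.9·0.55 + 24.8·3.9·0.48 + 19.9·8.9·0.45 + 19.9·3.9·0.38 + 8.9·3.9·0.48] = 1105.47 + 883.459 = 1988.93.
Because errors are independent across components, Cov(Tᵢ,Tⱼ) = Cov(Xᵢ,Xⱼ); the off-diagonal part of the true-score variance is the same as above.
True-score variance = [24.8²·0.63 + 19.9²·0.82 + 8.9²·0.77 + 3.9²·0.85] + 883.459 = 786.124 + 883.459 = 1669.58.
Reliability = 1669.58 / 1988.93 = 0.839.

0.839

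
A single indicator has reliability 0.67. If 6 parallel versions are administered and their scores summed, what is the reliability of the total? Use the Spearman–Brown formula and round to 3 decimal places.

ρ_k = kρ / (1 + (k−1)ρ) = 6·0.67 / (1 + 5·0.67) = 4.020 / 4.350 = 0.924.

0.924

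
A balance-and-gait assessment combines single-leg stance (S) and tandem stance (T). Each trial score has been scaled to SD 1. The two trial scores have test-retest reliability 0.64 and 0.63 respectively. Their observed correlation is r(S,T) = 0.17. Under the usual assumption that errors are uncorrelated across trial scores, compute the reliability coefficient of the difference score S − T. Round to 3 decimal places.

Var(S−T) = 1 + 1 − 2·0.17 = 2 − 0.34 = 1.66.
Because errors are independent across components, Cov(Tᵢ,Tⱼ) = Cov(Xᵢ,Xⱼ); the off-diagonal part of the true-score variance is the same as above.
True-score variance = [0.64 + 0.63] − 0.34 = 1.27 − 0.34 = 0.93.
Reliability = 0.93 / 1.66 = 0.560.

0.560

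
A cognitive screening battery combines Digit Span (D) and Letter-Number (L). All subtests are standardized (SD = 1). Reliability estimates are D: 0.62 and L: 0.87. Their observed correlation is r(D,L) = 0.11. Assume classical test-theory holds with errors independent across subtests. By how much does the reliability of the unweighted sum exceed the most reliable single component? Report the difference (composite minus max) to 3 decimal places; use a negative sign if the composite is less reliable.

Var(sum) = 2 + 0.22 = 2.22; true-score variance = 1.49 + 0.22 = 1.71; composite reliability = 0.7703.
Max component reliability = 0.8700.
Difference = 0.7703 − 0.8700 = -0.100.

-0.100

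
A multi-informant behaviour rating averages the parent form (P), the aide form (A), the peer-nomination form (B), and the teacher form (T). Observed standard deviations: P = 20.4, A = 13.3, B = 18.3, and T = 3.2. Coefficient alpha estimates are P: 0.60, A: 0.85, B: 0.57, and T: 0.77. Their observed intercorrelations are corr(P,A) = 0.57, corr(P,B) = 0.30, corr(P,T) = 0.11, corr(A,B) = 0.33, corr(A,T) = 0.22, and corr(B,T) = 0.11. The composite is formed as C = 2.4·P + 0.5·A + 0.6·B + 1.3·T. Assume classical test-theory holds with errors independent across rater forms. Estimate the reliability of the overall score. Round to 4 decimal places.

Var(C) = 2.4²·20.4² + 0.5²·13.3² + 0.6²·18.3² + 1.3²·3.2² + 2·[1.2·20.4·13.3·0.57 + 1.44·20.4·18.3·0.30 + 3.12·20.4·3.2·0.11 + 0.3·13.3·18.3·0.33 + 0.65·13.3·3.2·0.22 + 0.78·18.3·3.2·0.11] = 2579.17 + 808.935 = 3388.1.
Because errors are independent across components, Cov(Tᵢ,Tⱼ) = Cov(Xᵢ,Xⱼ); the off-diagonal part of the true-score variance is the same as above.
True-score variance = [2.4²·20.4²·0.60 + 0.5²·13.3²·0.85 + 0.6²·18.3²·0.57 + 1.3²·3.2²·0.77] + 808.935 = 1557.88 + 808.935 = 2366.82.
Reliability = 2366.82 / 3388.1 = 0.6986.

0.6986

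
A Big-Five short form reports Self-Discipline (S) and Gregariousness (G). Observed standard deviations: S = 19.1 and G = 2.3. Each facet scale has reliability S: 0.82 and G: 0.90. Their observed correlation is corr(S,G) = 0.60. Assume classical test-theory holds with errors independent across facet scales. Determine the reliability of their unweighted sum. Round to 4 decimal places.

0.8434

Var(S+G) = 19.1² + 2.3² + 2·[19.1·2.3·0.60] = 370.1 + 52.716 = 422.816.
Under uncorrelated errors the observed covariances equal the true-score covariances, so only the own-variance terms attenuate.
True-score variance = [19.1²·0.82 + 2.3²·0.90] + 52.716 = 303.905 + 52.716 = 356.621.
Reliability = 356.621 / 422.816 = 0.8434.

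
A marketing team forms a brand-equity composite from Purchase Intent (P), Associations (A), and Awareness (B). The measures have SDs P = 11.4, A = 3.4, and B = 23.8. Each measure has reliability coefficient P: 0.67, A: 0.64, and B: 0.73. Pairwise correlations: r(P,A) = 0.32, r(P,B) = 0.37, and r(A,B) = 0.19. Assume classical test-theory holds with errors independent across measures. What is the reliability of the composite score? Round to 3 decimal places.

0.793

Var(P+A+B) = 11.4² + 3.4² + 23.8² + 2·[11.4·3.4·0.32 + 11.4·23.8·0.37 + 3.4·23.8·0.19] = 707.96 + 256.333 = 964.293.
With uncorrelated errors the cross-covariances are all true-score covariance, so they carry over unchanged; only the diagonal terms shrink to ρᵢσᵢ².
True-score variance = [11.4²·0.67 + 3.4²·0.64 + 23.8²·0.73] + 256.333 = 507.973 + 256.333 = 764.306.
Reliability = 764.306 / 964.293 = 0.793.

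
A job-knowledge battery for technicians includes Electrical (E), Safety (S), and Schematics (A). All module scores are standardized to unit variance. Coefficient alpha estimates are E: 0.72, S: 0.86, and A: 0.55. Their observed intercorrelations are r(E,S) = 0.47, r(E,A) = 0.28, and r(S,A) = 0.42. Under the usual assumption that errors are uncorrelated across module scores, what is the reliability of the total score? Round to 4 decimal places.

0.8371

Var(E+S+A) = 3 + 2·[0.47 + 0.28 + 0.42] = 3 + 2.34 = 5.34.
Because errors are independent across components, Cov(Tᵢ,Tⱼ) = Cov(Xᵢ,Xⱼ); the off-diagonal part of the true-score variance is the same as above.
True-score variance = [0.72 + 0.86 + 0.55] + 2.34 = 2.13 + 2.34 = 4.47.
Reliability = 4.47 / 5.34 = 0.8371.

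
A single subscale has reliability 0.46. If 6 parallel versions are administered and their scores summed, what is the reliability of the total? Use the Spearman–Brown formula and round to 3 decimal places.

0.836

ρ_k = kρ / (1 + (k−1)ρ) = 6·0.46 / (1 + 5·0.46) = 2.760 / 3.300 = 0.836.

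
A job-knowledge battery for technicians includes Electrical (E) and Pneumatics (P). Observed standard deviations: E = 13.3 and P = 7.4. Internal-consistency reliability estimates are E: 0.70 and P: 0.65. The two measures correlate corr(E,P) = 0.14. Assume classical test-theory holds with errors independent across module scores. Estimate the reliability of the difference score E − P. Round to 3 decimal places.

0.646

Var(E−P) = 13.3² + 7.4² − 2·13.3·7.4·0.14 = 231.65 − 27.5576 = 204.092.
Under uncorrelated errors the observed covariances equal the true-score covariances, so only the own-variance terms attenuate.
True-score variance = [13.3²·0.70 + 7.4²·0.65] − 27.5576 = 159.417 − 27.5576 = 131.859.
Reliability = 131.859 / 204.092 = 0.646.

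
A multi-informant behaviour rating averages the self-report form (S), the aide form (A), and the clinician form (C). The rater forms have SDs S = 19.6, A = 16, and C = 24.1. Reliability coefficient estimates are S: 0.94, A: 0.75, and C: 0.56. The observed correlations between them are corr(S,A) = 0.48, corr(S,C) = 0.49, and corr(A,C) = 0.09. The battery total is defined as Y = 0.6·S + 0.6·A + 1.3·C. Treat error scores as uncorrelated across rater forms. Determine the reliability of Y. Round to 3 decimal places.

0.733

Var(Y) = 0.6²·19.6² + 0.6²·16² + 1.3²·24.1² + 2·[0.36·19.6·16·0.48 + 0.78·19.6·24.1·0.49 + 0.78·16·24.1·0.09] = 1212.03 + 523.59 = 1735.62.
Under uncorrelated errors the observed covariances equal the true-score covariances, so only the own-variance terms attenuate.
True-score variance = [0.6²·19.6²·0.94 + 0.6²·16²·0.75 + 1.3²·24.1²·0.56] + 523.59 = 748.798 + 523.59 = 1272.39.
Reliability = 1272.39 / 1735.62 = 0.733.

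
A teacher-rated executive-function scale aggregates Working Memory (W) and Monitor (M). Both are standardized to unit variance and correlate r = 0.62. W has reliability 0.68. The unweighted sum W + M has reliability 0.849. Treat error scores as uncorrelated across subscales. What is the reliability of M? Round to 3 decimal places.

Var(W+M) = 2 + 2·0.62 = 3.240.
True-score variance = ρ_W + ρ_M + 2·0.62, so 0.849 = (0.68 + ρ_M + 1.24) / 3.240.
ρ_M = 0.849·3.240 − 0.68 − 1.24 = 0.831.

0.831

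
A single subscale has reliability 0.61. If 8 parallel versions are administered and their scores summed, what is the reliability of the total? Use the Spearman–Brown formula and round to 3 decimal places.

ρ_k = kρ / (1 + (k−1)ρ) = 8·0.61 / (1 + 7·0.61) = 4.880 / 5.270 = 0.926.

0.926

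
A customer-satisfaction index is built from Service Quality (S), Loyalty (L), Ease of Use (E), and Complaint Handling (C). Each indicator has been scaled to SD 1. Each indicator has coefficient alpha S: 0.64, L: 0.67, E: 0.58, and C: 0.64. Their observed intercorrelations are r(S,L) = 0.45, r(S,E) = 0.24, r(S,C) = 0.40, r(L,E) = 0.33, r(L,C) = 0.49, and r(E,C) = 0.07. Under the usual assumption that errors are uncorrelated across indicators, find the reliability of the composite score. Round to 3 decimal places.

Var(S+L+E+C) = 4 + 2·[0.45 + 0.24 + 0.40 + 0.33 + 0.49 + 0.07] = 4 + 3.96 = 7.96.
Because errors are independent across components, Cov(Tᵢ,Tⱼ) = Cov(Xᵢ,Xⱼ); the off-diagonal part of the true-score variance is the same as above.
True-score variance = [0.64 + 0.67 + 0.58 + 0.64] + 3.96 = 2.53 + 3.96 = 6.49.
Reliability = 6.49 / 7.96 = 0.815.

0.815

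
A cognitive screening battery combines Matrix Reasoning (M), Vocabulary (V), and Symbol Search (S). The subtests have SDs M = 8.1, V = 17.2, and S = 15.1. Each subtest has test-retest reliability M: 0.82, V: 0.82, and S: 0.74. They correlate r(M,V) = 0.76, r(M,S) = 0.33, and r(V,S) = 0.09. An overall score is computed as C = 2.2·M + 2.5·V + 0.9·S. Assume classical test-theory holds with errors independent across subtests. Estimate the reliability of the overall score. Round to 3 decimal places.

0.884

Var(C) = 2.2²·8.1² + 2.5²·17.2² + 0.9²·15.1² + 2·[5.5·8.1·17.2·0.76 + 1.98·8.1·15.1·0.33 + 2.25·17.2·15.1·0.09] = 2351.24 + 1429.74 = 3780.98.
With uncorrelated errors the cross-covariances are all true-score covariance, so they carry over unchanged; only the diagonal terms shrink to ρᵢσᵢ².
True-score variance = [2.2²·8.1²·0.82 + 2.5²·17.2²·0.82 + 0.9²·15.1²·0.74] + 1429.74 = 1913.24 + 1429.74 = 3342.98.
Reliability = 3342.98 / 3780.98 = 0.884.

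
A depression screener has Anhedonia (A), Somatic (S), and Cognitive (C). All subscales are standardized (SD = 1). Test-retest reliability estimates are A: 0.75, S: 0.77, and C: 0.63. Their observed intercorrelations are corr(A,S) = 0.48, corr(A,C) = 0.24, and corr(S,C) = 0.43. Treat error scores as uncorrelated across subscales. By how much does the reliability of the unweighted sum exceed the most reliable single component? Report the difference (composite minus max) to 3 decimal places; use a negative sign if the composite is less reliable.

Var(sum) = 3 + 2.3 = 5.3; true-score variance = 2.15 + 2.3 = 4.45; composite reliability = 0.8396.
Max component reliability = 0.7700.
Difference = 0.8396 − 0.7700 = 0.070.

0.070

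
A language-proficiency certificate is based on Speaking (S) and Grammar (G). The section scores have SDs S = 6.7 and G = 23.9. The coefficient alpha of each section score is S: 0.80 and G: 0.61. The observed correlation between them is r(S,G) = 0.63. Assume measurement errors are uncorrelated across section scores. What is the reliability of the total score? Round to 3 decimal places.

0.717

Var(S+G) = 6.7² + 23.9² + 2·[6.7·23.9·0.63] = 616.1 + 201.764 = 817.864.
With uncorrelated errors the cross-covariances are all true-score covariance, so they carry over unchanged; only the diagonal terms shrink to ρᵢσᵢ².
True-score variance = [6.7²·0.80 + 23.9²·0.61] + 201.764 = 384.35 + 201.764 = 586.114.
Reliability = 586.114 / 817.864 = 0.717.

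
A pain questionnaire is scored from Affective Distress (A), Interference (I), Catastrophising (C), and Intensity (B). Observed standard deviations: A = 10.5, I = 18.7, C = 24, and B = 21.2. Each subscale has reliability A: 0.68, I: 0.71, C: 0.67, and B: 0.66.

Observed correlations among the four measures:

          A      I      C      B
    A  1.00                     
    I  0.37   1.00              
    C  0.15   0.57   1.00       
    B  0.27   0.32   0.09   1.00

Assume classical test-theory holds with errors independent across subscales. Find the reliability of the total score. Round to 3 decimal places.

0.821

Var(A+I+C+B) = 10.5² + 18.7² + 24² + 21.2² + 2·[10.5·18.7·0.37 + 10.5·24·0.15 + 10.5·21.2·0.27 + 18.7·24·0.57 + 18.7·21.2·0.32 + 24·21.2·0.09] = 1485.38 + 1198.04 = 2683.42.
Under uncorrelated errors the observed covariances equal the true-score covariances, so only the own-variance terms attenuate.
True-score variance = [10.5²·0.68 + 18.7²·0.71 + 24²·0.67 + 21.2²·0.66] + 1198.04 = 1005.8 + 1198.04 = 2203.84.
Reliability = 2203.84 / 2683.42 = 0.821.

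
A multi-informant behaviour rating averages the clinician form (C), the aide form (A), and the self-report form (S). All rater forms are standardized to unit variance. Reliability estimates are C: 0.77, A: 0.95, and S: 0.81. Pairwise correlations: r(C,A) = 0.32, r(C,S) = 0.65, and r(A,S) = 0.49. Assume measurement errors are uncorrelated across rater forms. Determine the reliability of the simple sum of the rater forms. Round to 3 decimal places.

Var(C+A+S) = 3 + 2·[0.32 + 0.65 + 0.49] = 3 + 2.92 = 5.92.
Under uncorrelated errors the observed covariances equal the true-score covariances, so only the own-variance terms attenuate.
True-score variance = [0.77 + 0.95 + 0.81] + 2.92 = 2.53 + 2.92 = 5.45.
Reliability = 5.45 / 5.92 = 0.921.

0.921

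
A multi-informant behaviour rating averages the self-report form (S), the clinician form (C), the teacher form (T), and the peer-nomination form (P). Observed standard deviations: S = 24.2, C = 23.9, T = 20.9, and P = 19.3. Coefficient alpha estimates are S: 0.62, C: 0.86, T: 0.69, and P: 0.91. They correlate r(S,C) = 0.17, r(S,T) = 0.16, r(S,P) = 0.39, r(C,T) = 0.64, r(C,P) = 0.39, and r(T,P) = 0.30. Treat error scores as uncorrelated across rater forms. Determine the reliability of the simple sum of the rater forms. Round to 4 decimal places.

0.8800

Var(S+C+T+P) = 24.2² + 23.9² + 20.9² + 19.3² + 2·[24.2·23.9·0.17 + 24.2·20.9·0.16 + 24.2·19.3·0.39 + 23.9·20.9·0.64 + 23.9·19.3·0.39 + 20.9·19.3·0.30] = 1966.15 + 1963.99 = 3930.14.
Under uncorrelated errors the observed covariances equal the true-score covariances, so only the own-variance terms attenuate.
True-score variance = [24.2²·0.62 + 23.9²·0.86 + 20.9²·0.69 + 19.3²·0.91] + 1963.99 = 1494.7 + 1963.99 = 3458.69.
Reliability = 3458.69 / 3930.14 = 0.8800.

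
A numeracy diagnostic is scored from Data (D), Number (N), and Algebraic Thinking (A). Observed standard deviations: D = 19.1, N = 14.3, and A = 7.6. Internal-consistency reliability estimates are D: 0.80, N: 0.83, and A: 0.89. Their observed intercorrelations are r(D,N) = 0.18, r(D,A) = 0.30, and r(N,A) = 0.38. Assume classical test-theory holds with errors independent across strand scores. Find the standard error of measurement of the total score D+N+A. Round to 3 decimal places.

Var(total) = 627.06 + 268.02 = 895.08.
True-score variance = 512.981 + 268.02 = 781.001, so reliability = 0.8725.
Error variance = 895.08 − 781.001 = 114.079; SEM = √114.079 = 10.681.

10.681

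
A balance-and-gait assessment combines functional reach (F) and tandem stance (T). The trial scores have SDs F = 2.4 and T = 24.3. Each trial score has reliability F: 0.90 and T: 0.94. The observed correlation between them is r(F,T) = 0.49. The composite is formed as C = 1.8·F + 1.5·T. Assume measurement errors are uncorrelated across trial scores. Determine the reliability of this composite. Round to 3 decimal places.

0.946

Var(C) = 1.8²·2.4² + 1.5²·24.3² + 2·[2.7·2.4·24.3·0.49] = 1347.26 + 154.315 = 1501.58.
Because errors are independent across components, Cov(Tᵢ,Tⱼ) = Cov(Xᵢ,Xⱼ); the off-diagonal part of the true-score variance is the same as above.
True-score variance = [1.8²·2.4²·0.90 + 1.5²·24.3²·0.94] + 154.315 = 1265.68 + 154.315 = 1420.
Reliability = 1420 / 1501.58 = 0.946.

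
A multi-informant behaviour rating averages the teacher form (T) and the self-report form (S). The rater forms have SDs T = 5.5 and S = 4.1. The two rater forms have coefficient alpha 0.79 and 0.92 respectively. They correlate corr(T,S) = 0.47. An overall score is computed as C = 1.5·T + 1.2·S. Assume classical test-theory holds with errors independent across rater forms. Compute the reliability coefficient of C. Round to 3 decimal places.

Var(C) = 1.5²·5.5² + 1.2²·4.1² + 2·[1.8·5.5·4.1·0.47] = 92.2689 + 38.1546 = 130.423.
Under uncorrelated errors the observed covariances equal the true-score covariances, so only the own-variance terms attenuate.
True-score variance = [1.5²·5.5²·0.79 + 1.2²·4.1²·0.92] + 38.1546 = 76.0393 + 38.1546 = 114.194.
Reliability = 114.194 / 130.423 = 0.876.

0.876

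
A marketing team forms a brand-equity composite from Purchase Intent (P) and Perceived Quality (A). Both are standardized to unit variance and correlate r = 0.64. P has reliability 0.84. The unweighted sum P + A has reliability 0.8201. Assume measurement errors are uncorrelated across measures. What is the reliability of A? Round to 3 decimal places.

Var(P+A) = 2 + 2·0.64 = 3.280.
True-score variance = ρ_P + ρ_A + 2·0.64, so 0.8201 = (0.84 + ρ_A + 1.28) / 3.280.
ρ_A = 0.8201·3.280 − 0.84 − 1.28 = 0.570.

0.570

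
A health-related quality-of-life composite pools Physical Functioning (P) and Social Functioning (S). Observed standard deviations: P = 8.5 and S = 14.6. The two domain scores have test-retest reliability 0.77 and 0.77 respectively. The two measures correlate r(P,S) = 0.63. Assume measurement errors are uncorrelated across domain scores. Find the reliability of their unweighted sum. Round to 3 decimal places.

0.851

Var(P+S) = 8.5² + 14.6² + 2·[8.5·14.6·0.63] = 285.41 + 156.366 = 441.776.
Under uncorrelated errors the observed covariances equal the true-score covariances, so only the own-variance terms attenuate.
True-score variance = [8.5²·0.77 + 14.6²·0.77] + 156.366 = 219.766 + 156.366 = 376.132.
Reliability = 376.132 / 441.776 = 0.851.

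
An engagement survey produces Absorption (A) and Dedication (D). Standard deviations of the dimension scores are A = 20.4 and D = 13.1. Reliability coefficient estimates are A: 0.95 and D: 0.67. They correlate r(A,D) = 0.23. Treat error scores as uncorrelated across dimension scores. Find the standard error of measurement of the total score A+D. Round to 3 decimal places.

Var(total) = 587.77 + 122.93 = 710.7.
True-score variance = 510.331 + 122.93 = 633.261, so reliability = 0.8910.
Error variance = 710.7 − 633.261 = 77.4393; SEM = √77.4393 = 8.800.

8.800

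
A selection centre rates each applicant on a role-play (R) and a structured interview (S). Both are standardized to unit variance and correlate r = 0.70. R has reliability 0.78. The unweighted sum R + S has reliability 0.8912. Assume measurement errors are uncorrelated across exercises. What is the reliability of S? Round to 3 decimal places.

0.850

Var(R+S) = 2 + 2·0.70 = 3.400.
True-score variance = ρ_R + ρ_S + 2·0.70, so 0.8912 = (0.78 + ρ_S + 1.40) / 3.400.
ρ_S = 0.8912·3.400 − 0.78 − 1.40 = 0.850.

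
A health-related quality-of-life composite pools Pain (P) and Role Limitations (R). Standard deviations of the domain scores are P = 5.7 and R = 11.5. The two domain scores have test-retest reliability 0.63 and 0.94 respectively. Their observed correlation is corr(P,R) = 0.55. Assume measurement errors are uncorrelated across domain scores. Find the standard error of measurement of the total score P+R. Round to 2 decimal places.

Var(total) = 164.74 + 72.105 = 236.845.
True-score variance = 144.784 + 72.105 = 216.889, so reliability = 0.9157.
Error variance = 236.845 − 216.889 = 19.9563; SEM = √19.9563 = 4.47.

4.47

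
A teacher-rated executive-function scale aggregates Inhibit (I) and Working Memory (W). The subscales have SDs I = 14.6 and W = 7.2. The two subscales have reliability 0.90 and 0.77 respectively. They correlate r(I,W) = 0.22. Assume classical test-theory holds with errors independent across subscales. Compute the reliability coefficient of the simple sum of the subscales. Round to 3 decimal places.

Var(I+W) = 14.6² + 7.2² + 2·[14.6·7.2·0.22] = 265 + 46.2528 = 311.253.
Under uncorrelated errors the observed covariances equal the true-score covariances, so only the own-variance terms attenuate.
True-score variance = [14.6²·0.90 + 7.2²·0.77] + 46.2528 = 231.761 + 46.2528 = 278.014.
Reliability = 278.014 / 311.253 = 0.893.

0.893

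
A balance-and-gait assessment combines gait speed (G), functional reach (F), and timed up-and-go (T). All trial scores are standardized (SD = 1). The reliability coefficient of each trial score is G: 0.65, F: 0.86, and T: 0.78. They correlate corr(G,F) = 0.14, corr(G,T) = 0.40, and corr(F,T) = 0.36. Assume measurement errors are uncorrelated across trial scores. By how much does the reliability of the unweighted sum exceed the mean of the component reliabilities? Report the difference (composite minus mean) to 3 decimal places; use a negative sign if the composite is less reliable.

0.089

Var(sum) = 3 + 1.8 = 4.8; true-score variance = 2.29 + 1.8 = 4.09; composite reliability = 0.8521.
Mean component reliability = 0.7633.
Difference = 0.8521 − 0.7633 = 0.089.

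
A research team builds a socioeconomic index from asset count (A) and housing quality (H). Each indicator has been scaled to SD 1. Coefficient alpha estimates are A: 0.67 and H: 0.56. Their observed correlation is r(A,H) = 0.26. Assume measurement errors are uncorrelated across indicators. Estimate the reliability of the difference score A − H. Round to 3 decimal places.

0.480

Var(A−H) = 1 + 1 − 2·0.26 = 2 − 0.52 = 1.48.
Because errors are independent across components, Cov(Tᵢ,Tⱼ) = Cov(Xᵢ,Xⱼ); the off-diagonal part of the true-score variance is the same as above.
True-score variance = [0.67 + 0.56] − 0.52 = 1.23 − 0.52 = 0.71.
Reliability = 0.71 / 1.48 = 0.480.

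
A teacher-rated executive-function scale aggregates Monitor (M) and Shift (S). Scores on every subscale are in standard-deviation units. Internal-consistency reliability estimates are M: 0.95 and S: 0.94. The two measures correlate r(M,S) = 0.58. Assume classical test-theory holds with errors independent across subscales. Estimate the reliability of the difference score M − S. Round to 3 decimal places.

0.869

Var(M−S) = 1 + 1 − 2·0.58 = 2 − 1.16 = 0.84.
Because errors are independent across components, Cov(Tᵢ,Tⱼ) = Cov(Xᵢ,Xⱼ); the off-diagonal part of the true-score variance is the same as above.
True-score variance = [0.95 + 0.94] − 1.16 = 1.89 − 1.16 = 0.73.
Reliability = 0.73 / 0.84 = 0.869.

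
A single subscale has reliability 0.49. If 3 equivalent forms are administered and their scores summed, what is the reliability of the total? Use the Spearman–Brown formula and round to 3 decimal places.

0.742

ρ_k = kρ / (1 + (k−1)ρ) = 3·0.49 / (1 + 2·0.49) = 1.470 / 1.980 = 0.742.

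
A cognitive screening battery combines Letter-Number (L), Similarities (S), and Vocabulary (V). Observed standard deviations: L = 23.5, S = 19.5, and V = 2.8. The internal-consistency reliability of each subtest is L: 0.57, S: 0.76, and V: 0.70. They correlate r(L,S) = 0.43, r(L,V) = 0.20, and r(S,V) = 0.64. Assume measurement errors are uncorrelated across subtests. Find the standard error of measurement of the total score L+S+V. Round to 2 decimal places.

Var(total) = 940.34 + 490.303 = 1430.64.
True-score variance = 609.26 + 490.303 = 1099.56, so reliability = 0.7686.
Error variance = 1430.64 − 1099.56 = 331.08; SEM = √331.08 = 18.20.

18.20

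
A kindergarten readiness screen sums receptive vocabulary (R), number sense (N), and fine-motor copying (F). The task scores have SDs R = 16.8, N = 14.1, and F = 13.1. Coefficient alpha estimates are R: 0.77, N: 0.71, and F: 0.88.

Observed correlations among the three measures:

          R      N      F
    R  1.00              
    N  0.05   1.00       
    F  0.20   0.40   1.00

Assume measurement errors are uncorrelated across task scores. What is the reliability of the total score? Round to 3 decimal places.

Var(R+N+F) = 16.8² + 14.1² + 13.1² + 2·[16.8·14.1·0.05 + 16.8·13.1·0.20 + 14.1·13.1·0.40] = 652.66 + 259.488 = 912.148.
Because errors are independent across components, Cov(Tᵢ,Tⱼ) = Cov(Xᵢ,Xⱼ); the off-diagonal part of the true-score variance is the same as above.
True-score variance = [16.8²·0.77 + 14.1²·0.71 + 13.1²·0.88] + 259.488 = 509.497 + 259.488 = 768.985.
Reliability = 768.985 / 912.148 = 0.843.

0.843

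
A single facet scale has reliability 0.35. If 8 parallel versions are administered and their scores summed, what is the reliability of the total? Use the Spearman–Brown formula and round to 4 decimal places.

ρ_k = kρ / (1 + (k−1)ρ) = 8·0.35 / (1 + 7·0.35) = 2.800 / 3.450 = 0.8116.

0.8116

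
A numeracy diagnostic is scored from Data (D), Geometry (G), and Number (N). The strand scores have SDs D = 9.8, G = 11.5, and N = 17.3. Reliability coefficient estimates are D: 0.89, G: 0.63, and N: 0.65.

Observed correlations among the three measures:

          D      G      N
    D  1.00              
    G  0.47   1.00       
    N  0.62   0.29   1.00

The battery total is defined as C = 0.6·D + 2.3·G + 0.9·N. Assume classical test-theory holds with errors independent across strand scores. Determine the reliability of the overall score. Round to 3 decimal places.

Var(C) = 0.6²·9.8² + 2.3²·11.5² + 0.9²·17.3² + 2·[1.38·9.8·11.5·0.47 + 0.54·9.8·17.3·0.62 + 2.07·11.5·17.3·0.29] = 976.602 + 498.578 = 1475.18.
Under uncorrelated errors the observed covariances equal the true-score covariances, so only the own-variance terms attenuate.
True-score variance = [0.6²·9.8²·0.89 + 2.3²·11.5²·0.63 + 0.9²·17.3²·0.65] + 498.578 = 629.097 + 498.578 = 1127.67.
Reliability = 1127.67 / 1475.18 = 0.764.

0.764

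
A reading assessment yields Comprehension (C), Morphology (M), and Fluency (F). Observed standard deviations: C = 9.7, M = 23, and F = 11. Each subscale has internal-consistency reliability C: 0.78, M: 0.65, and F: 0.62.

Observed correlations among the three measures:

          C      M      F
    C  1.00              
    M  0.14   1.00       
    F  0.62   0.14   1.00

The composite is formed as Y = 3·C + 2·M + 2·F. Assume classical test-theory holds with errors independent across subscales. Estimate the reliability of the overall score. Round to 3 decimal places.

0.773

Var(Y) = 3²·9.7² + 2²·23² + 2²·11² + 2·[6·9.7·23·0.14 + 6·9.7·11·0.62 + 4·23·11·0.14] = 3446.81 + 1452.02 = 4898.83.
With uncorrelated errors the cross-covariances are all true-score covariance, so they carry over unchanged; only the diagonal terms shrink to ρᵢσᵢ².
True-score variance = [3²·9.7²·0.78 + 2²·23²·0.65 + 2²·11²·0.62] + 1452.02 = 2335.99 + 1452.02 = 3788.01.
Reliability = 3788.01 / 4898.83 = 0.773.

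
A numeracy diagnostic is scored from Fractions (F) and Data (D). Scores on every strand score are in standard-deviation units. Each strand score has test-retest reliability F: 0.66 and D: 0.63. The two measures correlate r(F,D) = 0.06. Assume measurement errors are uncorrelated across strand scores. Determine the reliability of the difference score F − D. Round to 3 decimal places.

0.622

Var(F−D) = 1 + 1 − 2·0.06 = 2 − 0.12 = 1.88.
With uncorrelated errors the cross-covariances are all true-score covariance, so they carry over unchanged; only the diagonal terms shrink to ρᵢσᵢ².
True-score variance = [0.66 + 0.63] − 0.12 = 1.29 − 0.12 = 1.17.
Reliability = 1.17 / 1.88 = 0.622.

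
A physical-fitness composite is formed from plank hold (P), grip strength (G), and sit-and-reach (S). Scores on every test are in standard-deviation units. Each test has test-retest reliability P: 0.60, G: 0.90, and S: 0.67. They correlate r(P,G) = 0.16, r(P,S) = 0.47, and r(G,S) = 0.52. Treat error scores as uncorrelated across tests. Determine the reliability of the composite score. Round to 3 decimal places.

0.843

Var(P+G+S) = 3 + 2·[0.16 + 0.47 + 0.52] = 3 + 2.3 = 5.3.
With uncorrelated errors the cross-covariances are all true-score covariance, so they carry over unchanged; only the diagonal terms shrink to ρᵢσᵢ².
True-score variance = [0.60 + 0.90 + 0.67] + 2.3 = 2.17 + 2.3 = 4.47.
Reliability = 4.47 / 5.3 = 0.843.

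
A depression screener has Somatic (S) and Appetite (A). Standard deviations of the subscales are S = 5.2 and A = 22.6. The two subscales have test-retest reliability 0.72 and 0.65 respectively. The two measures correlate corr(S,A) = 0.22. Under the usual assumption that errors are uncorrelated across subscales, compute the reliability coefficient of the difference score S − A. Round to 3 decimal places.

0.617

Var(S−A) = 5.2² + 22.6² − 2·5.2·22.6·0.22 = 537.8 − 51.7088 = 486.091.
Under uncorrelated errors the observed covariances equal the true-score covariances, so only the own-variance terms attenuate.
True-score variance = [5.2²·0.72 + 22.6²·0.65] − 51.7088 = 351.463 − 51.7088 = 299.754.
Reliability = 299.754 / 486.091 = 0.617.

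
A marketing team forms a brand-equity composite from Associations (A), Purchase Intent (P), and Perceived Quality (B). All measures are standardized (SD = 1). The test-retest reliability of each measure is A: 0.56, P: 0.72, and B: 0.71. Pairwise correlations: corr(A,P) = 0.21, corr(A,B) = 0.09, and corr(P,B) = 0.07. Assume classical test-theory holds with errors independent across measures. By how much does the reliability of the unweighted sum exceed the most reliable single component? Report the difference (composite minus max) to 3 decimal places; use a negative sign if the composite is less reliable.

Var(sum) = 3 + 0.74 = 3.74; true-score variance = 1.99 + 0.74 = 2.73; composite reliability = 0.7299.
Max component reliability = 0.7200.
Difference = 0.7299 − 0.7200 = 0.010.

0.010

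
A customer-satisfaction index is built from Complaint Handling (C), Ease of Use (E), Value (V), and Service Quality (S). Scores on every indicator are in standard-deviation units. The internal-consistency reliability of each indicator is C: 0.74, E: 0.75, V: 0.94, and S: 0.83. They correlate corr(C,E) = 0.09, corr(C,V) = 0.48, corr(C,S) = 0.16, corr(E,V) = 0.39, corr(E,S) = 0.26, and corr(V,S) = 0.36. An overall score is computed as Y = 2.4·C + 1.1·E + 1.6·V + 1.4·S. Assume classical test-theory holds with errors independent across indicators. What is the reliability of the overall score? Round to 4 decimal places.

Var(Y) = 2.4² + 1.1² + 1.6² + 1.4² + 2·[2.64·0.09 + 3.84·0.48 + 3.36·0.16 + 1.76·0.39 + 1.54·0.26 + 2.24·0.36] = 11.49 + 9.0232 = 20.5132.
Under uncorrelated errors the observed covariances equal the true-score covariances, so only the own-variance terms attenuate.
True-score variance = [2.4²·0.74 + 1.1²·0.75 + 1.6²·0.94 + 1.4²·0.83] + 9.0232 = 9.2031 + 9.0232 = 18.2263.
Reliability = 18.2263 / 20.5132 = 0.8885.

0.8885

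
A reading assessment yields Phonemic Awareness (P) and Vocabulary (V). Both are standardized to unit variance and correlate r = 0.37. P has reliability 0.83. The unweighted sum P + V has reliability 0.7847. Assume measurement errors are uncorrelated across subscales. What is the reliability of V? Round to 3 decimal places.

Var(P+V) = 2 + 2·0.37 = 2.740.
True-score variance = ρ_P + ρ_V + 2·0.37, so 0.7847 = (0.83 + ρ_V + 0.74) / 2.740.
ρ_V = 0.7847·2.740 − 0.83 − 0.74 = 0.580.

0.580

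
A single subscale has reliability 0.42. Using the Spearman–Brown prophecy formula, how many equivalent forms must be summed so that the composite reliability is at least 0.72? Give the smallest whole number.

4

k ≥ ρ*(1−ρ₁)/(ρ₁(1−ρ*)) = 0.72·0.58 / (0.42·0.28) = 3.551.
Smallest integer k = 4.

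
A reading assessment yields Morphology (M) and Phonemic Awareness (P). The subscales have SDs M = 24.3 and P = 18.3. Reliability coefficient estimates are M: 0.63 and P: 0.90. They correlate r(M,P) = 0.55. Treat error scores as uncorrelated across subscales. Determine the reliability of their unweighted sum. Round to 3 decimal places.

Var(M+P) = 24.3² + 18.3² + 2·[24.3·18.3·0.55] = 925.38 + 489.159 = 1414.54.
With uncorrelated errors the cross-covariances are all true-score covariance, so they carry over unchanged; only the diagonal terms shrink to ρᵢσᵢ².
True-score variance = [24.3²·0.63 + 18.3²·0.90] + 489.159 = 673.41 + 489.159 = 1162.57.
Reliability = 1162.57 / 1414.54 = 0.822.

0.822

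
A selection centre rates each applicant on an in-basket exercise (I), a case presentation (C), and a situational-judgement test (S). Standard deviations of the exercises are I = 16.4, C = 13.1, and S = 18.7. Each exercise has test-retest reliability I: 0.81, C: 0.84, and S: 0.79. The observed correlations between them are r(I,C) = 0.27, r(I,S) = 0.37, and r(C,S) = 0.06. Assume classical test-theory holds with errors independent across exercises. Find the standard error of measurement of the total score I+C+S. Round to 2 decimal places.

Var(total) = 790.26 + 372.353 = 1162.61.
True-score variance = 638.265 + 372.353 = 1010.62, so reliability = 0.8693.
Error variance = 1162.61 − 1010.62 = 151.995; SEM = √151.995 = 12.33.

12.33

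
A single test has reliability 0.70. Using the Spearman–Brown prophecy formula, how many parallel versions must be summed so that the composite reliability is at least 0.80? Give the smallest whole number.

2

k ≥ ρ*(1−ρ₁)/(ρ₁(1−ρ*)) = 0.80·0.30 / (0.70·0.20) = 1.714.
Smallest integer k = 2.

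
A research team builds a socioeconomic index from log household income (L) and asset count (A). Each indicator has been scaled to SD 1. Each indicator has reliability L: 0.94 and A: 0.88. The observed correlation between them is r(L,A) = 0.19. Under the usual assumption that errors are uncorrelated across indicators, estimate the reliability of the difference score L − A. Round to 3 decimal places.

Var(L−A) = 1 + 1 − 2·0.19 = 2 − 0.38 = 1.62.
Under uncorrelated errors the observed covariances equal the true-score covariances, so only the own-variance terms attenuate.
True-score variance = [0.94 + 0.88] − 0.38 = 1.82 − 0.38 = 1.44.
Reliability = 1.44 / 1.62 = 0.889.

0.889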